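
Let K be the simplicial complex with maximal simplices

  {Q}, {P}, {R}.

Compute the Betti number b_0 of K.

Take the total order P < Q < R on the vertex set. Then K (dimension 0) consists of the simplices:

  0-simplices (3): P, Q, R

so the chain groups are C_0 ≅ Z^3.

From H_k ≅ ker(∂_k) / im(∂_{k+1}) we obtain:

  H_0: rank C_0 − rank ∂_1 = 3 − 0 = 3, and there is no ∂_1, so H_0 ≅ Z^3.

(K is a triangulation of a set of 3 points.)

Hence the Betti numbers are b_0 = 3.

b_0 = 3.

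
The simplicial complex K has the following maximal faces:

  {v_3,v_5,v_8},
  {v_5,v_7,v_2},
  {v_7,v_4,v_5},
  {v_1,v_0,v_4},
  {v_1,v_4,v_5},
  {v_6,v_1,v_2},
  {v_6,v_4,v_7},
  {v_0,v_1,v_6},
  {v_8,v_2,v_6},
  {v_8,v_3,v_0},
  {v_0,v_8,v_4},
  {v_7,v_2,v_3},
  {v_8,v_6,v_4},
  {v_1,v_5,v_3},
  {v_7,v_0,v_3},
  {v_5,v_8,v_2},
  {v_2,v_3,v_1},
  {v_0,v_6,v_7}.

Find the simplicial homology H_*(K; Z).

H_0 ≅ Z,  H_1 ≅ Z ⊕ Z/2,  H_2 = 0.

Take the total order v_0 < v_1 < v_2 < v_3 < v_4 < v_5 < v_6 < v_7 < v_8 on the vertex set. Then K (dimension 2) consists of the simplices:

  0-simplices (9): [v_0], [v_1], [v_2], [v_3], [v_4], [v_5], [v_6], [v_7], [v_8]
  1-simplices (27): (27 of them)
  2-simplices (18): (18 of them)

giving chain groups C_0 ≅ Z^9, C_1 ≅ Z^27, C_2 ≅ Z^18.

∂_1: C_1 → C_0 maps an edge to its endpoints' difference, ∂[p,q] = q − p. For instance
  ∂[v_5,v_8] = [v_8] − [v_5].
This gives a 9×27 integer matrix of rank 8; reducing to Smith normal form yields diagonal entries (1,1,1,1,1,1,1,1).

∂_2: C_2 → C_1 maps a triangle to the signed sum of its edges. For instance
  ∂[v_0,v_3,v_7] = [v_3,v_7] − [v_0,v_7] + [v_0,v_3],
  ∂[v_4,v_5,v_7] = [v_5,v_7] − [v_4,v_7] + [v_4,v_5].
This gives a 27×18 integer matrix of rank 18; reducing to Smith normal form yields diagonal entries (1,1,1,1,1,1,1,1,1,1,1,1,1,1,1,1,1,2).

From H_k ≅ ker(∂_k) / im(∂_{k+1}) we obtain:

  H_0: rank C_0 − rank ∂_1 = 9 − 8 = 1, and the invariant factors of ∂_1 are all 1, so H_0 ≅ Z.
  H_1: rank ker ∂_1 − rank ∂_2 = (27 − 8) − 18 = 1, and ∂_2 has invariant factor 2 > 1, so H_1 ≅ Z ⊕ Z/2.
  H_2: rank ker ∂_2 − rank ∂_3 = (18 − 18) − 0 = 0, and there is no ∂_3, so H_2 ≅ 0.

As a check, the Euler characteristic is 9 − 27 + 18 = 0, which agrees with 1 − 1 + 0 = 0.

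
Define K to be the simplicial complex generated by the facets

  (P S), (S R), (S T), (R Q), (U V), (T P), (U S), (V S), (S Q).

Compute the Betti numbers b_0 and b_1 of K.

b_0 = 1, b_1 = 3.

Fix the vertex order P < Q < R < S < T < U < V and write every simplex with vertices in increasing order. Then dim K = 1 and the simplices of K are:

  0-simplices (7): P, Q, R, S, T, U, V
  1-simplices (9): PS, PT, QR, QS, RS, ST, SU, SV, UV

giving chain groups C_0 ≅ Z^7, C_1 ≅ Z^9.

∂_1: C_1 → C_0 maps an edge to its endpoints' difference, ∂[p,q] = q − p.
The resulting 7×9 matrix has rank 6, and its Smith normal form has invariant factors (1,1,1,1,1,1).

Computing H_k = (kernel of ∂_k) / (image of ∂_{k+1}):

  H_0: rank C_0 − rank ∂_1 = 7 − 6 = 1, and the invariant factors of ∂_1 are all 1, so H_0 = Z.
  H_1: rank ker ∂_1 − rank ∂_2 = (9 − 6) − 0 = 3, and there is no ∂_2, so H_1 = Z^3.

Hence the Betti numbers are b_0 = 1, b_1 = 3.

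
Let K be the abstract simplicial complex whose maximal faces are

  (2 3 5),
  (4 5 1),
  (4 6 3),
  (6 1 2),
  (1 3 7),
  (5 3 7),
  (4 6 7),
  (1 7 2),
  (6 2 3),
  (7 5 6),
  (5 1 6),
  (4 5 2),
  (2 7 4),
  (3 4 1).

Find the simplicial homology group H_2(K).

Order the vertices as 1 < 2 < 3 < 4 < 5 < 6 < 7. Listing each simplex with vertices in this order, K has dimension 2 with simplices:

  0-simplices (7): [1], [2], [3], [4], [5], [6], [7]
  1-simplices (21): [1,2], [1,3], [1,4], [1,5], [1,6], [1,7], [2,3], [2,4], [2,5], [2,6], [2,7], [3,4], [3,5], [3,6], [3,7], [4,5], [4,6], [4,7], [5,6], [5,7], [6,7]
  2-simplices (14): [1,2,6], [1,2,7], [1,3,4], [1,3,7], [1,4,5], [1,5,6], [2,3,5], [2,3,6], [2,4,5], [2,4,7], [3,4,6], [3,5,7], [4,6,7], [5,6,7]

giving chain groups C_0 ≅ Z^7, C_1 ≅ Z^21, C_2 ≅ Z^14.

Boundary ∂_1: C_1 → C_0 sends each edge [p,q] (with p < q) to q − p. For instance
  ∂[1,4] = [4] − [1].
This gives a 7×21 integer matrix of rank 6; reducing to Smith normal form yields diagonal entries (1,1,1,1,1,1).

Boundary ∂_2: C_2 → C_1 maps a triangle to the signed sum of its edges. For instance
  ∂[1,3,4] = [3,4] − [1,4] + [1,3],
  ∂[4,6,7] = [6,7] − [4,7] + [4,6].
As a 21×14 matrix over Z this has rank 13, with invariant factors (1,1,1,1,1,1,1,1,1,1,1,1,1).

From H_k ≅ ker(∂_k) / im(∂_{k+1}) we obtain:

  H_2: rank ker ∂_2 − rank ∂_3 = (14 − 13) − 0 = 1, and there is no ∂_3, so H_2 ≅ Z.

(K is a triangulation of the torus T^2.)

H_2 = Z.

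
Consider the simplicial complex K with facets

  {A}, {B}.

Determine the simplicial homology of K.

Order the vertices as A < B. Listing each simplex with vertices in this order, K has dimension 0 with simplices:

  0-simplices (2): A, B

Hence C_0 ≅ Z^2.

Computing H_k = (kernel of ∂_k) / (image of ∂_{k+1}):

  H_0: rank C_0 − rank ∂_1 = 2 − 0 = 2, and there is no ∂_1, so H_0 ≅ Z^2.

(K is a triangulation of a set of 2 points.)

H_0 ≅ Z^2.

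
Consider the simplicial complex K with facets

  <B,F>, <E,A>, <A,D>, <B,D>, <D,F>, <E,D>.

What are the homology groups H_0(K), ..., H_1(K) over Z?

Fix the vertex order A < B < D < E < F and write every simplex with vertices in increasing order. Then dim K = 1 and the simplices of K are:

  0-simplices (5): A, B, D, E, F
  1-simplices (6): AD, AE, BD, BF, DE, DF

giving chain groups C_0 ≅ Z^5, C_1 ≅ Z^6.

∂_1: C_1 → C_0 sends each edge [p,q] (with p < q) to q − p. For instance
  ∂AD = D − A.
The resulting 5×6 matrix has rank 4, and its Smith normal form has invariant factors (1,1,1,1).

Computing H_k = (kernel of ∂_k) / (image of ∂_{k+1}):

  H_0: rank C_0 − rank ∂_1 = 5 − 4 = 1, and the invariant factors of ∂_1 are all 1, so H_0 ≅ Z.
  H_1: rank ker ∂_1 − rank ∂_2 = (6 − 4) − 0 = 2, and there is no ∂_2, so H_1 ≅ Z^2.

H_0 ≅ Z,  H_1 ≅ Z^2.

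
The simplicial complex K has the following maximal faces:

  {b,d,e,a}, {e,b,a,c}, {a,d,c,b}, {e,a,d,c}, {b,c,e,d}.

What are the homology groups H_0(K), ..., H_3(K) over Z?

We work with the vertex ordering a < b < c < d < e. The simplices of K, each written with vertices in increasing order, are:

  0-simplices (5): a, b, c, d, e
  1-simplices (10): ab, ac, ad, ae, bc, bd, be, cd, ce, de
  2-simplices (10): abc, abd, abe, acd, ace, ade, bcd, bce, bde, cde
  3-simplices (5): abcd, abce, abde, acde, bcde

giving chain groups C_0 ≅ Z^5, C_1 ≅ Z^10, C_2 ≅ Z^10, C_3 ≅ Z^5.

The boundary map ∂_1: C_1 → C_0 maps an edge to its endpoints' difference, ∂[p,q] = q − p. For instance
  ∂de = e − d.
The 5×10 boundary matrix has rank 4 and Smith normal form diag(1,1,1,1).

The boundary map ∂_2: C_2 → C_1 maps a triangle to the signed sum of its edges. For instance
  ∂abe = be − ae + ab,
  ∂bcd = cd − bd + bc.
The resulting 10×10 matrix has rank 6, and its Smith normal form has invariant factors (1,1,1,1,1,1).

The boundary map ∂_3: C_3 → C_2 sends each 3-simplex σ to the alternating sum Σ_i (−1)^i (σ with its i-th vertex removed). For instance
  ∂abde = bde − ade + abe − abd,
  ∂abcd = bcd − acd + abd − abc.
The 10×5 boundary matrix has rank 4 and Smith normal form diag(1,1,1,1).

Now H_k = ker ∂_k / im ∂_{k+1}, so:

  H_0: rank C_0 − rank ∂_1 = 5 − 4 = 1, and the invariant factors of ∂_1 are all 1, so H_0 = Z.
  H_1: rank ker ∂_1 − rank ∂_2 = (10 − 4) − 6 = 0, and the invariant factors of ∂_2 are all 1, so H_1 = 0.
  H_2: rank ker ∂_2 − rank ∂_3 = (10 − 6) − 4 = 0, and the invariant factors of ∂_3 are all 1, so H_2 = 0.
  H_3: rank ker ∂_3 − rank ∂_4 = (5 − 4) − 0 = 1, and there is no ∂_4, so H_3 = Z.

(K is a triangulation of the 3-sphere S^3.)

H_0 ≅ Z,  H_1 = 0,  H_2 = 0,  H_3 ≅ Z.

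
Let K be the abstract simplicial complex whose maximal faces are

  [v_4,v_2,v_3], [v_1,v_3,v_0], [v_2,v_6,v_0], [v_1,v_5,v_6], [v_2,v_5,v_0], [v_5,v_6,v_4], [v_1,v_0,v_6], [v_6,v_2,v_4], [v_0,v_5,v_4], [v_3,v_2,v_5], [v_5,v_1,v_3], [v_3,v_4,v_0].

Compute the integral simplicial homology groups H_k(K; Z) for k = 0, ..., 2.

Order the vertices as v_0 < v_1 < v_2 < v_3 < v_4 < v_5 < v_6. Listing each simplex with vertices in this order, K has dimension 2 with simplices:

  0-simplices (7): [v_0], [v_1], [v_2], [v_3], [v_4], [v_5], [v_6]
  1-simplices (18): (18 of them)
  2-simplices (12): (12 of them)

giving chain groups C_0 ≅ Z^7, C_1 ≅ Z^18, C_2 ≅ Z^12.

The boundary map ∂_1: C_1 → C_0 maps an edge to its endpoints' difference, ∂[p,q] = q − p. For instance
  ∂[v_2,v_6] = [v_6] − [v_2].
The 7×18 boundary matrix has rank 6 and Smith normal form diag(1,1,1,1,1,1).

∂_2: C_2 → C_1 acts by ∂[p,q,r] = [q,r] − [p,r] + [p,q]. For instance
  ∂[v_0,v_1,v_6] = [v_1,v_6] − [v_0,v_6] + [v_0,v_1],
  ∂[v_0,v_3,v_4] = [v_3,v_4] − [v_0,v_4] + [v_0,v_3].
The resulting 18×12 matrix has rank 12, and its Smith normal form has invariant factors (1,1,1,1,1,1,1,1,1,1,1,2).

Reading off H_k = ker ∂_k / im ∂_{k+1}:

  H_0: rank C_0 − rank ∂_1 = 7 − 6 = 1, and the invariant factors of ∂_1 are all 1, so H_0 ≅ Z.
  H_1: rank ker ∂_1 − rank ∂_2 = (18 − 6) − 12 = 0, and ∂_2 has invariant factor 2 > 1, so H_1 ≅ Z/2Z.
  H_2: rank ker ∂_2 − rank ∂_3 = (12 − 12) − 0 = 0, and there is no ∂_3, so H_2 ≅ 0.

As a check, the Euler characteristic is 7 − 18 + 12 = 1, which agrees with 1 − 0 + 0 = 1.
(K is a triangulation of the real projective plane RP^2.)

H_0 ≅ Z,  H_1 ≅ Z/2Z,  H_2 = 0.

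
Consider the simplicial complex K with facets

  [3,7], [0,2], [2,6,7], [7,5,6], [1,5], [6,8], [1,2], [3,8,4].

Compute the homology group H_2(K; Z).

H_2 = 0.

K has 9 vertices, 13 edges, 3 triangles.
rank ∂_2 = 3, rank ∂_3 = 0 ⇒ b_2 = 3 − 3 − 0 = 0. So H_2 ≅ 0.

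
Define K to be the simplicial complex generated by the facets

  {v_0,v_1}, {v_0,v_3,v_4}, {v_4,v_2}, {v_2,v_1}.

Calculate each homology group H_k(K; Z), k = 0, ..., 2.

We work with the vertex ordering v_0 < v_1 < v_2 < v_3 < v_4. The simplices of K, each written with vertices in increasing order, are:

  0-simplices (5): [v_0], [v_1], [v_2], [v_3], [v_4]
  1-simplices (6): [v_0,v_1], [v_0,v_3], [v_0,v_4], [v_1,v_2], [v_2,v_4], [v_3,v_4]
  2-simplices (1): [v_0,v_3,v_4]

so the chain groups are C_0 ≅ Z^5, C_1 ≅ Z^6, C_2 ≅ Z^1.

∂_1: C_1 → C_0 maps an edge to its endpoints' difference, ∂[p,q] = q − p.
The 5×6 boundary matrix has rank 4 and Smith normal form diag(1,1,1,1).

Boundary ∂_2: C_2 → C_1 maps a triangle to the signed sum of its edges. For instance
  ∂[v_0,v_3,v_4] = [v_3,v_4] − [v_0,v_4] + [v_0,v_3].
The 6×1 boundary matrix has rank 1 and Smith normal form diag(1).

Reading off H_k = ker ∂_k / im ∂_{k+1}:

  H_0: rank C_0 − rank ∂_1 = 5 − 4 = 1, and the invariant factors of ∂_1 are all 1, so H_0 ≅ Z.
  H_1: rank ker ∂_1 − rank ∂_2 = (6 − 4) − 1 = 1, and the invariant factors of ∂_2 are all 1, so H_1 ≅ Z.
  H_2: rank ker ∂_2 − rank ∂_3 = (1 − 1) − 0 = 0, and there is no ∂_3, so H_2 ≅ 0.

As a check, the Euler characteristic is 5 − 6 + 1 = 0, which agrees with 1 − 1 + 0 = 0.

H_0 = Z,  H_1 = Z,  H_2 = 0.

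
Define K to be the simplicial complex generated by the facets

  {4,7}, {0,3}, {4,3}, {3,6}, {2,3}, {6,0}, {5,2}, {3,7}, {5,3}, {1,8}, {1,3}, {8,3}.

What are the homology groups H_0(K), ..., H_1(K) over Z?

Order the vertices as 0 < 1 < 2 < 3 < 4 < 5 < 6 < 7 < 8. Listing each simplex with vertices in this order, K has dimension 1 with simplices:

  0-simplices (9): [0], [1], [2], [3], [4], [5], [6], [7], [8]
  1-simplices (12): [0,3], [0,6], [1,3], [1,8], [2,3], [2,5], [3,4], [3,5], [3,6], [3,7], [3,8], [4,7]

giving chain groups C_0 ≅ Z^9, C_1 ≅ Z^12.

Boundary ∂_1: C_1 → C_0 maps an edge to its endpoints' difference, ∂[p,q] = q − p. For instance
  ∂[1,3] = [3] − [1].
The 9×12 boundary matrix has rank 8 and Smith normal form diag(1,1,1,1,1,1,1,1).

From H_k ≅ ker(∂_k) / im(∂_{k+1}) we obtain:

  H_0: rank C_0 − rank ∂_1 = 9 − 8 = 1, and the invariant factors of ∂_1 are all 1, so H_0 ≅ Z.
  H_1: rank ker ∂_1 − rank ∂_2 = (12 − 8) − 0 = 4, and there is no ∂_2, so H_1 ≅ Z^4.

H_0 ≅ Z,  H_1 ≅ Z^4.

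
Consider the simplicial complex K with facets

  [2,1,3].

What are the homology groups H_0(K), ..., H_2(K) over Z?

Fix the vertex order 1 < 2 < 3 and write every simplex with vertices in increasing order. Then dim K = 2 and the simplices of K are:

  0-simplices (3): [1], [2], [3]
  1-simplices (3): [1,2], [1,3], [2,3]
  2-simplices (1): [1,2,3]

so the chain groups are C_0 ≅ Z^3, C_1 ≅ Z^3, C_2 ≅ Z^1.

∂_1: C_1 → C_0 sends each edge [p,q] (with p < q) to q − p.
This gives a 3×3 integer matrix of rank 2; reducing to Smith normal form yields diagonal entries (1,1).

Boundary ∂_2: C_2 → C_1 sends each 2-simplex [p,q,r] to [q,r] − [p,r] + [p,q]. For instance
  ∂[1,2,3] = [2,3] − [1,3] + [1,2].
The 3×1 boundary matrix has rank 1 and Smith normal form diag(1).

From H_k ≅ ker(∂_k) / im(∂_{k+1}) we obtain:

  H_0: rank C_0 − rank ∂_1 = 3 − 2 = 1, and the invariant factors of ∂_1 are all 1, so H_0 ≅ Z.
  H_1: rank ker ∂_1 − rank ∂_2 = (3 − 2) − 1 = 0, and the invariant factors of ∂_2 are all 1, so H_1 ≅ 0.
  H_2: rank ker ∂_2 − rank ∂_3 = (1 − 1) − 0 = 0, and there is no ∂_3, so H_2 ≅ 0.

As a check, the Euler characteristic is 3 − 3 + 1 = 1, which agrees with 1 − 0 + 0 = 1.
(K is a triangulation of the 2-simplex.)

H_0 ≅ Z,  H_1 = 0,  H_2 = 0.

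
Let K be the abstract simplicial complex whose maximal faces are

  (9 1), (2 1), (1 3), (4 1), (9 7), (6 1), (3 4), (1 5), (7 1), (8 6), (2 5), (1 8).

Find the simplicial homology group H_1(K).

We work with the vertex ordering 1 < 2 < 3 < 4 < 5 < 6 < 7 < 8 < 9. The simplices of K, each written with vertices in increasing order, are:

  0-simplices (9): [1], [2], [3], [4], [5], [6], [7], [8], [9]
  1-simplices (12): [1,2], [1,3], [1,4], [1,5], [1,6], [1,7], [1,8], [1,9], [2,5], [3,4], [6,8], [7,9]

so the chain groups are C_0 ≅ Z^9, C_1 ≅ Z^12.

Boundary ∂_1: C_1 → C_0 maps an edge to its endpoints' difference, ∂[p,q] = q − p.
The 9×12 boundary matrix has rank 8 and Smith normal form diag(1,1,1,1,1,1,1,1).

Reading off H_k = ker ∂_k / im ∂_{k+1}:

  H_1: rank ker ∂_1 − rank ∂_2 = (12 − 8) − 0 = 4, and there is no ∂_2, so H_1 = Z^4.

H_1 = Z^4.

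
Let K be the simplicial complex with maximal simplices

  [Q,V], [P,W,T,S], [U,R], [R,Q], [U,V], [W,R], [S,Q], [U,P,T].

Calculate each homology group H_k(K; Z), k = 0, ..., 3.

H_0 ≅ Z,  H_1 ≅ Z^3,  H_2 = 0,  H_3 = 0.

K has 8 vertices, 14 edges, 5 triangles, 1 3-simplex.
rank ∂_0 = 0, rank ∂_1 = 7 ⇒ b_0 = 8 − 0 − 7 = 1; all invariant factors of ∂_1 are 1 so no torsion. So H_0 ≅ Z.
rank ∂_1 = 7, rank ∂_2 = 4 ⇒ b_1 = 14 − 7 − 4 = 3; all invariant factors of ∂_2 are 1 so no torsion. So H_1 ≅ Z^3.
rank ∂_2 = 4, rank ∂_3 = 1 ⇒ b_2 = 5 − 4 − 1 = 0; all invariant factors of ∂_3 are 1 so no torsion. So H_2 ≅ 0.
rank ∂_3 = 1, rank ∂_4 = 0 ⇒ b_3 = 1 − 1 − 0 = 0. So H_3 ≅ 0.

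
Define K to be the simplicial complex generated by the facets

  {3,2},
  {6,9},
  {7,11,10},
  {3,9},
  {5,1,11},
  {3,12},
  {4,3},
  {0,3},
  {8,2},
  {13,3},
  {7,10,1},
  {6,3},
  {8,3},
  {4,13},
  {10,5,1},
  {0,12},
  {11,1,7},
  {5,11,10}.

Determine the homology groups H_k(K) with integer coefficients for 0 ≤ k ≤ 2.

H_0 = Z^2,  H_1 = Z^4,  H_2 = Z.

Order the vertices as 0 < 1 < 2 < 3 < 4 < 5 < 6 < 7 < 8 < 9 < 10 < 11 < 12 < 13. Listing each simplex with vertices in this order, K has dimension 2 with simplices:

  0-simplices (14): [0], [1], [2], [3], [4], [5], [6], [7], [8], [9], [10], [11], [12], [13]
  1-simplices (21): [0,3], [0,12], [1,5], [1,7], [1,10], [1,11], [2,3], [2,8], [3,4], [3,6], [3,8], [3,9], [3,12], [3,13], [4,13], [5,10], [5,11], [6,9], [7,10], [7,11], [10,11]
  2-simplices (6): [1,5,10], [1,5,11], [1,7,10], [1,7,11], [5,10,11], [7,10,11]

giving chain groups C_0 ≅ Z^14, C_1 ≅ Z^21, C_2 ≅ Z^6.

Boundary ∂_1: C_1 → C_0 sends each edge [p,q] (with p < q) to q − p.
As a 14×21 matrix over Z this has rank 12, with invariant factors (1,1,1,1,1,1,1,1,1,1,1,1).

The boundary map ∂_2: C_2 → C_1 maps a triangle to the signed sum of its edges. For instance
  ∂[7,10,11] = [10,11] − [7,11] + [7,10],
  ∂[1,7,11] = [7,11] − [1,11] + [1,7].
As a 21×6 matrix over Z this has rank 5, with invariant factors (1,1,1,1,1).

Reading off H_k = ker ∂_k / im ∂_{k+1}:

  H_0: rank C_0 − rank ∂_1 = 14 − 12 = 2, and the invariant factors of ∂_1 are all 1, so H_0 = Z^2.
  H_1: rank ker ∂_1 − rank ∂_2 = (21 − 12) − 5 = 4, and the invariant factors of ∂_2 are all 1, so H_1 = Z^4.
  H_2: rank ker ∂_2 − rank ∂_3 = (6 − 5) − 0 = 1, and there is no ∂_3, so H_2 = Z.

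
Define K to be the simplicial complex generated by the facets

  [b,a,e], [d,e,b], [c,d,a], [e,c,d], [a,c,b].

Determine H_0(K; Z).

H_0 = Z.

K has 5 vertices, 10 edges, 5 triangles.
rank ∂_0 = 0, rank ∂_1 = 4 ⇒ b_0 = 5 − 0 − 4 = 1; all invariant factors of ∂_1 are 1 so no torsion. So H_0 ≅ Z.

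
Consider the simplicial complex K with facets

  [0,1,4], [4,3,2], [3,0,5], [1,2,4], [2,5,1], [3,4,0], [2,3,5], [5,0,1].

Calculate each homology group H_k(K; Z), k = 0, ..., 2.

H_0 ≅ Z,  H_1 = 0,  H_2 ≅ Z.

Fix the vertex order 0 < 1 < 2 < 3 < 4 < 5 and write every simplex with vertices in increasing order. Then dim K = 2 and the simplices of K are:

  0-simplices (6): [0], [1], [2], [3], [4], [5]
  1-simplices (12): [0,1], [0,3], [0,4], [0,5], [1,2], [1,4], [1,5], [2,3], [2,4], [2,5], [3,4], [3,5]
  2-simplices (8): [0,1,4], [0,1,5], [0,3,4], [0,3,5], [1,2,4], [1,2,5], [2,3,4], [2,3,5]

giving chain groups C_0 ≅ Z^6, C_1 ≅ Z^12, C_2 ≅ Z^8.

∂_1: C_1 → C_0 is given by ∂[p,q] = [q] − [p]. For instance
  ∂[0,5] = [5] − [0].
This gives a 6×12 integer matrix of rank 5; reducing to Smith normal form yields diagonal entries (1,1,1,1,1).

∂_2: C_2 → C_1 sends each 2-simplex [p,q,r] to [q,r] − [p,r] + [p,q]. For instance
  ∂[0,1,5] = [1,5] − [0,5] + [0,1],
  ∂[0,1,4] = [1,4] − [0,4] + [0,1].
The resulting 12×8 matrix has rank 7, and its Smith normal form has invariant factors (1,1,1,1,1,1,1).

Computing H_k = (kernel of ∂_k) / (image of ∂_{k+1}):

  H_0: rank C_0 − rank ∂_1 = 6 − 5 = 1, and the invariant factors of ∂_1 are all 1, so H_0 = Z.
  H_1: rank ker ∂_1 − rank ∂_2 = (12 − 5) − 7 = 0, and the invariant factors of ∂_2 are all 1, so H_1 = 0.
  H_2: rank ker ∂_2 − rank ∂_3 = (8 − 7) − 0 = 1, and there is no ∂_3, so H_2 = Z.

(K is a triangulation of the 2-sphere S^2.)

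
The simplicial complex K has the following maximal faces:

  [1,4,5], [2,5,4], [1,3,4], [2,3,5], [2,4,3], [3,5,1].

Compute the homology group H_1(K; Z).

We work with the vertex ordering 1 < 2 < 3 < 4 < 5. The simplices of K, each written with vertices in increasing order, are:

  0-simplices (5): [1], [2], [3], [4], [5]
  1-simplices (9): [1,3], [1,4], [1,5], [2,3], [2,4], [2,5], [3,4], [3,5], [4,5]
  2-simplices (6): [1,3,4], [1,3,5], [1,4,5], [2,3,4], [2,3,5], [2,4,5]

so the chain groups are C_0 ≅ Z^5, C_1 ≅ Z^9, C_2 ≅ Z^6.

∂_1: C_1 → C_0 is given by ∂[p,q] = [q] − [p]. For instance
  ∂[3,4] = [4] − [3].
This gives a 5×9 integer matrix of rank 4; reducing to Smith normal form yields diagonal entries (1,1,1,1).

The boundary map ∂_2: C_2 → C_1 maps a triangle to the signed sum of its edges. For instance
  ∂[1,3,5] = [3,5] − [1,5] + [1,3],
  ∂[2,3,5] = [3,5] − [2,5] + [2,3].
This gives a 9×6 integer matrix of rank 5; reducing to Smith normal form yields diagonal entries (1,1,1,1,1).

From H_k ≅ ker(∂_k) / im(∂_{k+1}) we obtain:

  H_1: rank ker ∂_1 − rank ∂_2 = (9 − 4) − 5 = 0, and the invariant factors of ∂_2 are all 1, so H_1 = 0.

H_1 ≅ 0.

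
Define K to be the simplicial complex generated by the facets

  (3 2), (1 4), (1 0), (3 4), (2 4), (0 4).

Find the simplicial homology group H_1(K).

H_1 ≅ Z^2.

Fix the vertex order 0 < 1 < 2 < 3 < 4 and write every simplex with vertices in increasing order. Then dim K = 1 and the simplices of K are:

  0-simplices (5): [0], [1], [2], [3], [4]
  1-simplices (6): [0,1], [0,4], [1,4], [2,3], [2,4], [3,4]

Hence C_0 ≅ Z^5, C_1 ≅ Z^6.

∂_1: C_1 → C_0 maps an edge to its endpoints' difference, ∂[p,q] = q − p. For instance
  ∂[0,4] = [4] − [0].
This gives a 5×6 integer matrix of rank 4; reducing to Smith normal form yields diagonal entries (1,1,1,1).

Reading off H_k = ker ∂_k / im ∂_{k+1}:

  H_1: rank ker ∂_1 − rank ∂_2 = (6 − 4) − 0 = 2, and there is no ∂_2, so H_1 ≅ Z^2.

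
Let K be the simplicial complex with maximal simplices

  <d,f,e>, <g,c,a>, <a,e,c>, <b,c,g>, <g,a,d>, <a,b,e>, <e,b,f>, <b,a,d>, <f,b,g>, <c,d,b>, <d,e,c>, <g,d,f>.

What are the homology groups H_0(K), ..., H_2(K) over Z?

H_0 = Z,  H_1 = Z/2Z,  H_2 = 0.

Take the total order a < b < c < d < e < f < g on the vertex set. Then K (dimension 2) consists of the simplices:

  0-simplices (7): a, b, c, d, e, f, g
  1-simplices (18): ab, ac, ad, ae, ag, bc, bd, be, bf, bg, cd, ce, cg, de, df, dg, ef, fg
  2-simplices (12): abd, abe, ace, acg, adg, bcd, bcg, bef, bfg, cde, def, dfg

giving chain groups C_0 ≅ Z^7, C_1 ≅ Z^18, C_2 ≅ Z^12.

∂_1: C_1 → C_0 sends each edge [p,q] (with p < q) to q − p. For instance
  ∂ac = c − a.
As a 7×18 matrix over Z this has rank 6, with invariant factors (1,1,1,1,1,1).

The boundary map ∂_2: C_2 → C_1 acts by ∂[p,q,r] = [q,r] − [p,r] + [p,q]. For instance
  ∂abe = be − ae + ab,
  ∂cde = de − ce + cd.
As a 18×12 matrix over Z this has rank 12, with invariant factors (1,1,1,1,1,1,1,1,1,1,1,2).

Now H_k = ker ∂_k / im ∂_{k+1}, so:

  H_0: rank C_0 − rank ∂_1 = 7 − 6 = 1, and the invariant factors of ∂_1 are all 1, so H_0 = Z.
  H_1: rank ker ∂_1 − rank ∂_2 = (18 − 6) − 12 = 0, and ∂_2 has invariant factor 2 > 1, so H_1 = Z/2Z.
  H_2: rank ker ∂_2 − rank ∂_3 = (12 − 12) − 0 = 0, and there is no ∂_3, so H_2 = 0.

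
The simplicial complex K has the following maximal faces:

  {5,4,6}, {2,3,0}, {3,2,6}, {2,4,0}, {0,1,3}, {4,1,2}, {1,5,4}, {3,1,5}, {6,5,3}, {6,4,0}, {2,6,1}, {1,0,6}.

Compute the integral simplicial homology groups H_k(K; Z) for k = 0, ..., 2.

We work with the vertex ordering 0 < 1 < 2 < 3 < 4 < 5 < 6. The simplices of K, each written with vertices in increasing order, are:

  0-simplices (7): [0], [1], [2], [3], [4], [5], [6]
  1-simplices (18): [0,1], [0,2], [0,3], [0,4], [0,6], [1,2], [1,3], [1,4], [1,5], [1,6], [2,3], [2,4], [2,6], [3,5], [3,6], [4,5], [4,6], [5,6]
  2-simplices (12): [0,1,3], [0,1,6], [0,2,3], [0,2,4], [0,4,6], [1,2,4], [1,2,6], [1,3,5], [1,4,5], [2,3,6], [3,5,6], [4,5,6]

Hence C_0 ≅ Z^7, C_1 ≅ Z^18, C_2 ≅ Z^12.

Boundary ∂_1: C_1 → C_0 sends each edge [p,q] (with p < q) to q − p.
This gives a 7×18 integer matrix of rank 6; reducing to Smith normal form yields diagonal entries (1,1,1,1,1,1).

Boundary ∂_2: C_2 → C_1 sends each 2-simplex [p,q,r] to [q,r] − [p,r] + [p,q]. For instance
  ∂[0,1,6] = [1,6] − [0,6] + [0,1],
  ∂[0,4,6] = [4,6] − [0,6] + [0,4].
This gives a 18×12 integer matrix of rank 12; reducing to Smith normal form yields diagonal entries (1,1,1,1,1,1,1,1,1,1,1,2).

Now H_k = ker ∂_k / im ∂_{k+1}, so:

  H_0: rank C_0 − rank ∂_1 = 7 − 6 = 1, and the invariant factors of ∂_1 are all 1, so H_0 = Z.
  H_1: rank ker ∂_1 − rank ∂_2 = (18 − 6) − 12 = 0, and ∂_2 has invariant factor 2 > 1, so H_1 = Z/2.
  H_2: rank ker ∂_2 − rank ∂_3 = (12 − 12) − 0 = 0, and there is no ∂_3, so H_2 = 0.

As a check, the Euler characteristic is 7 − 18 + 12 = 1, which agrees with 1 − 0 + 0 = 1.
(K is a triangulation of the real projective plane RP^2.)

H_0 = Z,  H_1 = Z/2,  H_2 = 0.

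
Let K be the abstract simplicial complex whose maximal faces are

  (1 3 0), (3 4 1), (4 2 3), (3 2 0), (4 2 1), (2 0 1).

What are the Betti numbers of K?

b_0 = 1, b_1 = 0, b_2 = 1.

K has 5 vertices, 9 edges, 6 triangles.
rank ∂_0 = 0, rank ∂_1 = 4 ⇒ b_0 = 5 − 0 − 4 = 1; all invariant factors of ∂_1 are 1 so no torsion. So H_0 = Z.
rank ∂_1 = 4, rank ∂_2 = 5 ⇒ b_1 = 9 − 4 − 5 = 0; all invariant factors of ∂_2 are 1 so no torsion. So H_1 = 0.
rank ∂_2 = 5, rank ∂_3 = 0 ⇒ b_2 = 6 − 5 − 0 = 1. So H_2 = Z.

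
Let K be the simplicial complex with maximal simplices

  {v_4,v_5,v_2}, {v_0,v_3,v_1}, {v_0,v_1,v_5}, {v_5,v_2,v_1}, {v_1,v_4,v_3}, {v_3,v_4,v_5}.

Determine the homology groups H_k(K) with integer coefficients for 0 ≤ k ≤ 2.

H_0 = Z,  H_1 = Z,  H_2 = 0.

Take the total order v_0 < v_1 < v_2 < v_3 < v_4 < v_5 on the vertex set. Then K (dimension 2) consists of the simplices:

  0-simplices (6): [v_0], [v_1], [v_2], [v_3], [v_4], [v_5]
  1-simplices (12): [v_0,v_1], [v_0,v_3], [v_0,v_5], [v_1,v_2], [v_1,v_3], [v_1,v_4], [v_1,v_5], [v_2,v_4], [v_2,v_5], [v_3,v_4], [v_3,v_5], [v_4,v_5]
  2-simplices (6): [v_0,v_1,v_3], [v_0,v_1,v_5], [v_1,v_2,v_5], [v_1,v_3,v_4], [v_2,v_4,v_5], [v_3,v_4,v_5]

Hence C_0 ≅ Z^6, C_1 ≅ Z^12, C_2 ≅ Z^6.

Boundary ∂_1: C_1 → C_0 is given by ∂[p,q] = [q] − [p]. For instance
  ∂[v_2,v_4] = [v_4] − [v_2].
The 6×12 boundary matrix has rank 5 and Smith normal form diag(1,1,1,1,1).

The boundary map ∂_2: C_2 → C_1 acts by ∂[p,q,r] = [q,r] − [p,r] + [p,q]. For instance
  ∂[v_1,v_2,v_5] = [v_2,v_5] − [v_1,v_5] + [v_1,v_2],
  ∂[v_1,v_3,v_4] = [v_3,v_4] − [v_1,v_4] + [v_1,v_3].
This gives a 12×6 integer matrix of rank 6; reducing to Smith normal form yields diagonal entries (1,1,1,1,1,1).

Reading off H_k = ker ∂_k / im ∂_{k+1}:

  H_0: rank C_0 − rank ∂_1 = 6 − 5 = 1, and the invariant factors of ∂_1 are all 1, so H_0 = Z.
  H_1: rank ker ∂_1 − rank ∂_2 = (12 − 5) − 6 = 1, and the invariant factors of ∂_2 are all 1, so H_1 = Z.
  H_2: rank ker ∂_2 − rank ∂_3 = (6 − 6) − 0 = 0, and there is no ∂_3, so H_2 = 0.

(K is a triangulation of the cylinder S^1 x I.)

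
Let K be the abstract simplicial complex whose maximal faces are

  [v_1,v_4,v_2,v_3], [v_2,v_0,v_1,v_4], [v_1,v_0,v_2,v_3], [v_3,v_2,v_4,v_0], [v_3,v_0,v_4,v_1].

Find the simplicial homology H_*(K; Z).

Fix the vertex order v_0 < v_1 < v_2 < v_3 < v_4 and write every simplex with vertices in increasing order. Then dim K = 3 and the simplices of K are:

  0-simplices (5): [v_0], [v_1], [v_2], [v_3], [v_4]
  1-simplices (10): [v_0,v_1], [v_0,v_2], [v_0,v_3], [v_0,v_4], [v_1,v_2], [v_1,v_3], [v_1,v_4], [v_2,v_3], [v_2,v_4], [v_3,v_4]
  2-simplices (10): [v_0,v_1,v_2], [v_0,v_1,v_3], [v_0,v_1,v_4], [v_0,v_2,v_3], [v_0,v_2,v_4], [v_0,v_3,v_4], [v_1,v_2,v_3], [v_1,v_2,v_4], [v_1,v_3,v_4], [v_2,v_3,v_4]
  3-simplices (5): [v_0,v_1,v_2,v_3], [v_0,v_1,v_2,v_4], [v_0,v_1,v_3,v_4], [v_0,v_2,v_3,v_4], [v_1,v_2,v_3,v_4]

giving chain groups C_0 ≅ Z^5, C_1 ≅ Z^10, C_2 ≅ Z^10, C_3 ≅ Z^5.

Boundary ∂_1: C_1 → C_0 maps an edge to its endpoints' difference, ∂[p,q] = q − p.
As a 5×10 matrix over Z this has rank 4, with invariant factors (1,1,1,1).

Boundary ∂_2: C_2 → C_1 acts by ∂[p,q,r] = [q,r] − [p,r] + [p,q]. For instance
  ∂[v_0,v_1,v_3] = [v_1,v_3] − [v_0,v_3] + [v_0,v_1],
  ∂[v_0,v_3,v_4] = [v_3,v_4] − [v_0,v_4] + [v_0,v_3].
The 10×10 boundary matrix has rank 6 and Smith normal form diag(1,1,1,1,1,1).

∂_3: C_3 → C_2 sends each 3-simplex σ to the alternating sum Σ_i (−1)^i (σ with its i-th vertex removed). For instance
  ∂[v_0,v_1,v_3,v_4] = [v_1,v_3,v_4] − [v_0,v_3,v_4] + [v_0,v_1,v_4] − [v_0,v_1,v_3],
  ∂[v_1,v_2,v_3,v_4] = [v_2,v_3,v_4] − [v_1,v_3,v_4] + [v_1,v_2,v_4] − [v_1,v_2,v_3].
As a 10×5 matrix over Z this has rank 4, with invariant factors (1,1,1,1).

From H_k ≅ ker(∂_k) / im(∂_{k+1}) we obtain:

  H_0: rank C_0 − rank ∂_1 = 5 − 4 = 1, and the invariant factors of ∂_1 are all 1, so H_0 = Z.
  H_1: rank ker ∂_1 − rank ∂_2 = (10 − 4) − 6 = 0, and the invariant factors of ∂_2 are all 1, so H_1 = 0.
  H_2: rank ker ∂_2 − rank ∂_3 = (10 − 6) − 4 = 0, and the invariant factors of ∂_3 are all 1, so H_2 = 0.
  H_3: rank ker ∂_3 − rank ∂_4 = (5 − 4) − 0 = 1, and there is no ∂_4, so H_3 = Z.

(K is a triangulation of the 3-sphere S^3.)

H_0 ≅ Z,  H_1 = 0,  H_2 = 0,  H_3 ≅ Z.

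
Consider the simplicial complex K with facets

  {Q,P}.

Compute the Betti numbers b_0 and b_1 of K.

Order the vertices as P < Q. Listing each simplex with vertices in this order, K has dimension 1 with simplices:

  0-simplices (2): P, Q
  1-simplices (1): PQ

so the chain groups are C_0 ≅ Z^2, C_1 ≅ Z^1.

Boundary ∂_1: C_1 → C_0 is given by ∂[p,q] = [q] − [p]. For instance
  ∂PQ = Q − P.
This gives a 2×1 integer matrix of rank 1; reducing to Smith normal form yields diagonal entries (1).

Reading off H_k = ker ∂_k / im ∂_{k+1}:

  H_0: rank C_0 − rank ∂_1 = 2 − 1 = 1, and the invariant factors of ∂_1 are all 1, so H_0 = Z.
  H_1: rank ker ∂_1 − rank ∂_2 = (1 − 1) − 0 = 0, and there is no ∂_2, so H_1 = 0.

As a check, the Euler characteristic is 2 − 1 = 1, which agrees with 1 − 0 = 1.

Hence the Betti numbers are b_0 = 1, b_1 = 0.

b_0 = 1, b_1 = 0.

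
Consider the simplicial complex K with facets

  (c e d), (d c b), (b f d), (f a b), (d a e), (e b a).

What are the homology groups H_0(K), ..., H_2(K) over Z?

H_0 ≅ Z,  H_1 ≅ Z,  H_2 = 0.

Take the total order a < b < c < d < e < f on the vertex set. Then K (dimension 2) consists of the simplices:

  0-simplices (6): a, b, c, d, e, f
  1-simplices (12): ab, ad, ae, af, bc, bd, be, bf, cd, ce, de, df
  2-simplices (6): abe, abf, ade, bcd, bdf, cde

so the chain groups are C_0 ≅ Z^6, C_1 ≅ Z^12, C_2 ≅ Z^6.

∂_1: C_1 → C_0 maps an edge to its endpoints' difference, ∂[p,q] = q − p. For instance
  ∂be = e − b.
This gives a 6×12 integer matrix of rank 5; reducing to Smith normal form yields diagonal entries (1,1,1,1,1).

∂_2: C_2 → C_1 sends each 2-simplex [p,q,r] to [q,r] − [p,r] + [p,q]. For instance
  ∂ade = de − ae + ad,
  ∂bcd = cd − bd + bc.
The resulting 12×6 matrix has rank 6, and its Smith normal form has invariant factors (1,1,1,1,1,1).

Computing H_k = (kernel of ∂_k) / (image of ∂_{k+1}):

  H_0: rank C_0 − rank ∂_1 = 6 − 5 = 1, and the invariant factors of ∂_1 are all 1, so H_0 = Z.
  H_1: rank ker ∂_1 − rank ∂_2 = (12 − 5) − 6 = 1, and the invariant factors of ∂_2 are all 1, so H_1 = Z.
  H_2: rank ker ∂_2 − rank ∂_3 = (6 − 6) − 0 = 0, and there is no ∂_3, so H_2 = 0.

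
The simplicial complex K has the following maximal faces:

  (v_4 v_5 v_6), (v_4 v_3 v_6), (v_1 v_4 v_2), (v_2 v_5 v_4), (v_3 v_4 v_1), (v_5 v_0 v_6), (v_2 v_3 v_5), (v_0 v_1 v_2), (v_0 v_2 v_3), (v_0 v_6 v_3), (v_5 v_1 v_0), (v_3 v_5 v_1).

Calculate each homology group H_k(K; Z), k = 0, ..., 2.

Order the vertices as v_0 < v_1 < v_2 < v_3 < v_4 < v_5 < v_6. Listing each simplex with vertices in this order, K has dimension 2 with simplices:

  0-simplices (7): [v_0], [v_1], [v_2], [v_3], [v_4], [v_5], [v_6]
  1-simplices (18): (18 of them)
  2-simplices (12): (12 of them)

giving chain groups C_0 ≅ Z^7, C_1 ≅ Z^18, C_2 ≅ Z^12.

Boundary ∂_1: C_1 → C_0 sends each edge [p,q] (with p < q) to q − p. For instance
  ∂[v_2,v_3] = [v_3] − [v_2].
The resulting 7×18 matrix has rank 6, and its Smith normal form has invariant factors (1,1,1,1,1,1).

∂_2: C_2 → C_1 acts by ∂[p,q,r] = [q,r] − [p,r] + [p,q]. For instance
  ∂[v_4,v_5,v_6] = [v_5,v_6] − [v_4,v_6] + [v_4,v_5],
  ∂[v_3,v_4,v_6] = [v_4,v_6] − [v_3,v_6] + [v_3,v_4].
The 18×12 boundary matrix has rank 12 and Smith normal form diag(1,1,1,1,1,1,1,1,1,1,1,2).

From H_k ≅ ker(∂_k) / im(∂_{k+1}) we obtain:

  H_0: rank C_0 − rank ∂_1 = 7 − 6 = 1, and the invariant factors of ∂_1 are all 1, so H_0 = Z.
  H_1: rank ker ∂_1 − rank ∂_2 = (18 − 6) − 12 = 0, and ∂_2 has invariant factor 2 > 1, so H_1 = Z/2Z.
  H_2: rank ker ∂_2 − rank ∂_3 = (12 − 12) − 0 = 0, and there is no ∂_3, so H_2 = 0.

(K is a triangulation of the real projective plane RP^2.)

H_0 ≅ Z,  H_1 ≅ Z/2Z,  H_2 = 0.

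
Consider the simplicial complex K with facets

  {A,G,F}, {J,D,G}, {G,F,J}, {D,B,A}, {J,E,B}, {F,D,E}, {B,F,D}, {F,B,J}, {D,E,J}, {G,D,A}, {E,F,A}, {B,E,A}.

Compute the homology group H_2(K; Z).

Take the total order A < B < D < E < F < G < J on the vertex set. Then K (dimension 2) consists of the simplices:

  0-simplices (7): A, B, D, E, F, G, J
  1-simplices (18): AB, AD, AE, AF, AG, BD, BE, BF, BJ, DE, DF, DG, DJ, EF, EJ, FG, FJ, GJ
  2-simplices (12): ABD, ABE, ADG, AEF, AFG, BDF, BEJ, BFJ, DEF, DEJ, DGJ, FGJ

so the chain groups are C_0 ≅ Z^7, C_1 ≅ Z^18, C_2 ≅ Z^12.

∂_1: C_1 → C_0 is given by ∂[p,q] = [q] − [p].
The 7×18 boundary matrix has rank 6 and Smith normal form diag(1,1,1,1,1,1).

Boundary ∂_2: C_2 → C_1 acts by ∂[p,q,r] = [q,r] − [p,r] + [p,q]. For instance
  ∂BFJ = FJ − BJ + BF,
  ∂DGJ = GJ − DJ + DG.
This gives a 18×12 integer matrix of rank 12; reducing to Smith normal form yields diagonal entries (1,1,1,1,1,1,1,1,1,1,1,2).

From H_k ≅ ker(∂_k) / im(∂_{k+1}) we obtain:

  H_2: rank ker ∂_2 − rank ∂_3 = (12 − 12) − 0 = 0, and there is no ∂_3, so H_2 ≅ 0.

H_2 = 0.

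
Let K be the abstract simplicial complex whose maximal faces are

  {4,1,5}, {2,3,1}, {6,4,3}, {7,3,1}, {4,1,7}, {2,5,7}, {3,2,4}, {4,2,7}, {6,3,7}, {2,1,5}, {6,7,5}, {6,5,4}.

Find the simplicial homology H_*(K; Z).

Order the vertices as 1 < 2 < 3 < 4 < 5 < 6 < 7. Listing each simplex with vertices in this order, K has dimension 2 with simplices:

  0-simplices (7): [1], [2], [3], [4], [5], [6], [7]
  1-simplices (18): [1,2], [1,3], [1,4], [1,5], [1,7], [2,3], [2,4], [2,5], [2,7], [3,4], [3,6], [3,7], [4,5], [4,6], [4,7], [5,6], [5,7], [6,7]
  2-simplices (12): [1,2,3], [1,2,5], [1,3,7], [1,4,5], [1,4,7], [2,3,4], [2,4,7], [2,5,7], [3,4,6], [3,6,7], [4,5,6], [5,6,7]

so the chain groups are C_0 ≅ Z^7, C_1 ≅ Z^18, C_2 ≅ Z^12.

∂_1: C_1 → C_0 is given by ∂[p,q] = [q] − [p].
The 7×18 boundary matrix has rank 6 and Smith normal form diag(1,1,1,1,1,1).

The boundary map ∂_2: C_2 → C_1 maps a triangle to the signed sum of its edges. For instance
  ∂[1,2,3] = [2,3] − [1,3] + [1,2],
  ∂[2,4,7] = [4,7] − [2,7] + [2,4].
The 18×12 boundary matrix has rank 12 and Smith normal form diag(1,1,1,1,1,1,1,1,1,1,1,2).

Computing H_k = (kernel of ∂_k) / (image of ∂_{k+1}):

  H_0: rank C_0 − rank ∂_1 = 7 − 6 = 1, and the invariant factors of ∂_1 are all 1, so H_0 ≅ Z.
  H_1: rank ker ∂_1 − rank ∂_2 = (18 − 6) − 12 = 0, and ∂_2 has invariant factor 2 > 1, so H_1 ≅ Z/2.
  H_2: rank ker ∂_2 − rank ∂_3 = (12 − 12) − 0 = 0, and there is no ∂_3, so H_2 ≅ 0.

H_0 ≅ Z,  H_1 ≅ Z/2,  H_2 = 0.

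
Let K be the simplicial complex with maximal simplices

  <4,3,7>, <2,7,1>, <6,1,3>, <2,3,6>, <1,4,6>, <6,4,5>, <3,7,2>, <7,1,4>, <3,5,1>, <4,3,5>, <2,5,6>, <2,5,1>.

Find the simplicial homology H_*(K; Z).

H_0 = Z,  H_1 = Z/2Z,  H_2 = 0.

We work with the vertex ordering 1 < 2 < 3 < 4 < 5 < 6 < 7. The simplices of K, each written with vertices in increasing order, are:

  0-simplices (7): [1], [2], [3], [4], [5], [6], [7]
  1-simplices (18): [1,2], [1,3], [1,4], [1,5], [1,6], [1,7], [2,3], [2,5], [2,6], [2,7], [3,4], [3,5], [3,6], [3,7], [4,5], [4,6], [4,7], [5,6]
  2-simplices (12): [1,2,5], [1,2,7], [1,3,5], [1,3,6], [1,4,6], [1,4,7], [2,3,6], [2,3,7], [2,5,6], [3,4,5], [3,4,7], [4,5,6]

so the chain groups are C_0 ≅ Z^7, C_1 ≅ Z^18, C_2 ≅ Z^12.

Boundary ∂_1: C_1 → C_0 is given by ∂[p,q] = [q] − [p].
The resulting 7×18 matrix has rank 6, and its Smith normal form has invariant factors (1,1,1,1,1,1).

Boundary ∂_2: C_2 → C_1 sends each 2-simplex [p,q,r] to [q,r] − [p,r] + [p,q]. For instance
  ∂[1,4,6] = [4,6] − [1,6] + [1,4],
  ∂[2,5,6] = [5,6] − [2,6] + [2,5].
As a 18×12 matrix over Z this has rank 12, with invariant factors (1,1,1,1,1,1,1,1,1,1,1,2).

Reading off H_k = ker ∂_k / im ∂_{k+1}:

  H_0: rank C_0 − rank ∂_1 = 7 − 6 = 1, and the invariant factors of ∂_1 are all 1, so H_0 ≅ Z.
  H_1: rank ker ∂_1 − rank ∂_2 = (18 − 6) − 12 = 0, and ∂_2 has invariant factor 2 > 1, so H_1 ≅ Z/2Z.
  H_2: rank ker ∂_2 − rank ∂_3 = (12 − 12) − 0 = 0, and there is no ∂_3, so H_2 ≅ 0.

As a check, the Euler characteristic is 7 − 18 + 12 = 1, which agrees with 1 − 0 + 0 = 1.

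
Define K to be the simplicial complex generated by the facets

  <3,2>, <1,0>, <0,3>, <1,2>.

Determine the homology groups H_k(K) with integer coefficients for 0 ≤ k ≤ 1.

H_0 = Z,  H_1 = Z.

Fix the vertex order 0 < 1 < 2 < 3 and write every simplex with vertices in increasing order. Then dim K = 1 and the simplices of K are:

  0-simplices (4): [0], [1], [2], [3]
  1-simplices (4): [0,1], [0,3], [1,2], [2,3]

so the chain groups are C_0 ≅ Z^4, C_1 ≅ Z^4.

Boundary ∂_1: C_1 → C_0 maps an edge to its endpoints' difference, ∂[p,q] = q − p.
This gives a 4×4 integer matrix of rank 3; reducing to Smith normal form yields diagonal entries (1,1,1).

Now H_k = ker ∂_k / im ∂_{k+1}, so:

  H_0: rank C_0 − rank ∂_1 = 4 − 3 = 1, and the invariant factors of ∂_1 are all 1, so H_0 ≅ Z.
  H_1: rank ker ∂_1 − rank ∂_2 = (4 − 3) − 0 = 1, and there is no ∂_2, so H_1 ≅ Z.

(K is a triangulation of the circle S^1.)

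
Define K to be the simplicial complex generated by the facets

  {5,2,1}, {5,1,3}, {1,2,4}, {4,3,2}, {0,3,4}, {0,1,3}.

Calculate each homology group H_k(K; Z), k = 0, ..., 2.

H_0 = Z,  H_1 = Z,  H_2 = 0.

We work with the vertex ordering 0 < 1 < 2 < 3 < 4 < 5. The simplices of K, each written with vertices in increasing order, are:

  0-simplices (6): [0], [1], [2], [3], [4], [5]
  1-simplices (12): [0,1], [0,3], [0,4], [1,2], [1,3], [1,4], [1,5], [2,3], [2,4], [2,5], [3,4], [3,5]
  2-simplices (6): [0,1,3], [0,3,4], [1,2,4], [1,2,5], [1,3,5], [2,3,4]

so the chain groups are C_0 ≅ Z^6, C_1 ≅ Z^12, C_2 ≅ Z^6.

∂_1: C_1 → C_0 is given by ∂[p,q] = [q] − [p].
As a 6×12 matrix over Z this has rank 5, with invariant factors (1,1,1,1,1).

Boundary ∂_2: C_2 → C_1 sends each 2-simplex [p,q,r] to [q,r] − [p,r] + [p,q]. For instance
  ∂[0,3,4] = [3,4] − [0,4] + [0,3],
  ∂[1,3,5] = [3,5] − [1,5] + [1,3].
The resulting 12×6 matrix has rank 6, and its Smith normal form has invariant factors (1,1,1,1,1,1).

Now H_k = ker ∂_k / im ∂_{k+1}, so:

  H_0: rank C_0 − rank ∂_1 = 6 − 5 = 1, and the invariant factors of ∂_1 are all 1, so H_0 = Z.
  H_1: rank ker ∂_1 − rank ∂_2 = (12 − 5) − 6 = 1, and the invariant factors of ∂_2 are all 1, so H_1 = Z.
  H_2: rank ker ∂_2 − rank ∂_3 = (6 − 6) − 0 = 0, and there is no ∂_3, so H_2 = 0.

As a check, the Euler characteristic is 6 − 12 + 6 = 0, which agrees with 1 − 1 + 0 = 0.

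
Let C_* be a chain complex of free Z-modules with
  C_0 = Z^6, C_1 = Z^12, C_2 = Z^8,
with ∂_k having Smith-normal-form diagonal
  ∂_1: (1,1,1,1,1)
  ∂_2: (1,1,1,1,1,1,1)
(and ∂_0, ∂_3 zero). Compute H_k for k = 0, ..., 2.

H_0: b_0 = 6 − 0 − 5 = 1; torsion from ∂_1 factors > 1: none. So H_0 ≅ Z.
H_1: b_1 = 12 − 5 − 7 = 0; torsion from ∂_2 factors > 1: none. So H_1 ≅ 0.
H_2: b_2 = 8 − 7 − 0 = 1; torsion from ∂_3 factors > 1: none. So H_2 ≅ Z.

H_0 ≅ Z,  H_1 = 0,  H_2 ≅ Z.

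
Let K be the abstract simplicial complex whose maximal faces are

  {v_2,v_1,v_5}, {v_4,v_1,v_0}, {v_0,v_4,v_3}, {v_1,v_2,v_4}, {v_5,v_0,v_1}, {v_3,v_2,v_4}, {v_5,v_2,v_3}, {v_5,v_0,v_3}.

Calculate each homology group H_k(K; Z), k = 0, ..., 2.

H_0 = Z,  H_1 = 0,  H_2 = Z.

We work with the vertex ordering v_0 < v_1 < v_2 < v_3 < v_4 < v_5. The simplices of K, each written with vertices in increasing order, are:

  0-simplices (6): [v_0], [v_1], [v_2], [v_3], [v_4], [v_5]
  1-simplices (12): [v_0,v_1], [v_0,v_3], [v_0,v_4], [v_0,v_5], [v_1,v_2], [v_1,v_4], [v_1,v_5], [v_2,v_3], [v_2,v_4], [v_2,v_5], [v_3,v_4], [v_3,v_5]
  2-simplices (8): [v_0,v_1,v_4], [v_0,v_1,v_5], [v_0,v_3,v_4], [v_0,v_3,v_5], [v_1,v_2,v_4], [v_1,v_2,v_5], [v_2,v_3,v_4], [v_2,v_3,v_5]

giving chain groups C_0 ≅ Z^6, C_1 ≅ Z^12, C_2 ≅ Z^8.

∂_1: C_1 → C_0 sends each edge [p,q] (with p < q) to q − p.
The 6×12 boundary matrix has rank 5 and Smith normal form diag(1,1,1,1,1).

∂_2: C_2 → C_1 maps a triangle to the signed sum of its edges. For instance
  ∂[v_1,v_2,v_4] = [v_2,v_4] − [v_1,v_4] + [v_1,v_2],
  ∂[v_2,v_3,v_4] = [v_3,v_4] − [v_2,v_4] + [v_2,v_3].
The resulting 12×8 matrix has rank 7, and its Smith normal form has invariant factors (1,1,1,1,1,1,1).

Reading off H_k = ker ∂_k / im ∂_{k+1}:

  H_0: rank C_0 − rank ∂_1 = 6 − 5 = 1, and the invariant factors of ∂_1 are all 1, so H_0 = Z.
  H_1: rank ker ∂_1 − rank ∂_2 = (12 − 5) − 7 = 0, and the invariant factors of ∂_2 are all 1, so H_1 = 0.
  H_2: rank ker ∂_2 − rank ∂_3 = (8 − 7) − 0 = 1, and there is no ∂_3, so H_2 = Z.

As a check, the Euler characteristic is 6 − 12 + 8 = 2, which agrees with 1 − 0 + 1 = 2.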